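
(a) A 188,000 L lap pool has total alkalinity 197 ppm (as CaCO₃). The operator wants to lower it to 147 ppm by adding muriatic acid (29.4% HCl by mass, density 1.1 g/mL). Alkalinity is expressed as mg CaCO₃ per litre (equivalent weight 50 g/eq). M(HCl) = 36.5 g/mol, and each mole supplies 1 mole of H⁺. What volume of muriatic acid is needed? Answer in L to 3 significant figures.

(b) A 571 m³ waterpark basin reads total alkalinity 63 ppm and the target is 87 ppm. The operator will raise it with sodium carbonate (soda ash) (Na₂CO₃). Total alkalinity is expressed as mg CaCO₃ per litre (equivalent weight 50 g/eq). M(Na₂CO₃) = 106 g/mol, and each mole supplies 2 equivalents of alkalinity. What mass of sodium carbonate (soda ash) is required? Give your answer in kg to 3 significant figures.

(a) 21.2 L; (b) 14.5 kg

(a) Alkalinity to neutralize: (197 − 147) = 50 mg/L as CaCO₃ × 188,000 L = 9400 g as CaCO₃.
(a) Equivalents of H⁺ required: 9400 ÷ 50 g/eq = 188 eq = 188 mol HCl.
(a) Mass of HCl: 188 × 36.5 = 6862 g.
(a) Mass of 29.4% solution: 6862 / 0.294 = 23,340 g.
(a) Volume: 23,340 g ÷ 1.1 g/mL = 21,220 mL.

(b) Volume: 571 m³ = 571,000 L.
(b) Alkalinity to add: (87 − 63) = 24 mg/L as CaCO₃ × 571,000 L = 13,700 g as CaCO₃.
(b) Equivalents: 13,700 g ÷ 50 g/eq = 274.1 eq.
(b) Each mole of Na₂CO₃ supplies 2 eq, so 274.1 / 2 = 137 mol.
(b) Mass: 137 mol × 106 g/mol = 14,530 g.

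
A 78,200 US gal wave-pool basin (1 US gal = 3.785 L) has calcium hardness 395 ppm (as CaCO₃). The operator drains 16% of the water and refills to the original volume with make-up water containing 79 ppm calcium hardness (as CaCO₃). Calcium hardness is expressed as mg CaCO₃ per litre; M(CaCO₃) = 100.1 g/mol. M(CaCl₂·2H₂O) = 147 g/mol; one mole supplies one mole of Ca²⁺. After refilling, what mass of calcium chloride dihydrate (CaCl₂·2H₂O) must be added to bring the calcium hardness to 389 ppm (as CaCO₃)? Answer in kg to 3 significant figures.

Volume: 78,200 US gal × 3.785 L/gal = 295,987 L.
After draining 16% and refilling: 395 × 0.84 + 79 × 0.16 = 344.44 ppm.
Deficit to target: 389 − 344.44 = 44.56 mg/L.
As CaCO₃: 44.56 mg/L × 295,987 L = 13,190 g; ÷ 100.1 = 131.8 mol Ca²⁺.
Mass: 131.8 × 147 = 19,370 g.

19.4 kg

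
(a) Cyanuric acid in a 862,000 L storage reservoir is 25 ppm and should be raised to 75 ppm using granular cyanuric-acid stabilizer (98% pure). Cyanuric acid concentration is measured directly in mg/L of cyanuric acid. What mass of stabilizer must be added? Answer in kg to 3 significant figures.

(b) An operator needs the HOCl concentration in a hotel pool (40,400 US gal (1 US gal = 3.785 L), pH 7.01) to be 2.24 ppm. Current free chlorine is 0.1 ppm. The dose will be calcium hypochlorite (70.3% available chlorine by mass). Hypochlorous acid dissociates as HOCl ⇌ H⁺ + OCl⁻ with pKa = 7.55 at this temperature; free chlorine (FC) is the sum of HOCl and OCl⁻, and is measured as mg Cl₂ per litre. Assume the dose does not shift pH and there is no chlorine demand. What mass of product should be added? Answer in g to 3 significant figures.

(a) CYA to add: (75 − 25) = 50 mg/L × 862,000 L = 43,100 g cyanuric acid.
(a) At 98% purity: 43,100 / 0.98 = 43,980 g product.

(b) Volume: 40,400 US gal × 3.785 L/gal = 152,914 L.
(b) [OCl⁻]/[HOCl] = 10^(pH − pKa) = 10^(7.01 − 7.55) = 0.2884; fraction as HOCl = 1/(1 + 0.2884) = 0.7762.
(b) Free chlorine required for 2.24 ppm HOCl: 2.24 / 0.7762 = 2.886 ppm.
(b) FC to add: 2.886 − 0.1 = 2.786 mg/L as Cl₂.
(b) Cl₂ equivalent: 2.786 mg/L × 152,914 L = 426 g.
(b) Product at 70.3% available Cl: 426 / 0.703 = 606 g.

(a) 44.0 kg; (b) 606 g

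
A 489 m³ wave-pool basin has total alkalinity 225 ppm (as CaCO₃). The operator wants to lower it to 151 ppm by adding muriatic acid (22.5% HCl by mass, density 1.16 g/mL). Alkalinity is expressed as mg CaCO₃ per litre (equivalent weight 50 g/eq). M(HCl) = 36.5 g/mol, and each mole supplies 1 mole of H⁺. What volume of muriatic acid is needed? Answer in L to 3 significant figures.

101 L

Volume: 489 m³ = 489,000 L.
Alkalinity to neutralize: (225 − 151) = 74 mg/L as CaCO₃ × 489,000 L = 36,190 g as CaCO₃.
Equivalents of H⁺ required: 36,190 ÷ 50 g/eq = 723.7 eq = 723.7 mol HCl.
Mass of HCl: 723.7 × 36.5 = 26,420 g.
Mass of 22.5% solution: 26,420 / 0.225 = 117,400 g.
Volume: 117,400 g ÷ 1.16 g/mL = 101,200 mL.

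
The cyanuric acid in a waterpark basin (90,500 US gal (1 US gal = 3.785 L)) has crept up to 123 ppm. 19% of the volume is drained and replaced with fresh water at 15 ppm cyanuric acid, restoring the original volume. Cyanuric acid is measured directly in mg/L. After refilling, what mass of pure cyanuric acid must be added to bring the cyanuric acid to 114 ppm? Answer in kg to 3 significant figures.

3.95 kg

Volume: 90,500 US gal × 3.785 L/gal = 342,542 L.
After draining 19% and refilling: 123 × 0.81 + 15 × 0.19 = 102.48 ppm.
Deficit to target: 114 − 102.48 = 11.52 mg/L.
Mass: 11.52 mg/L × 342,542 L = 3946 g cyanuric acid.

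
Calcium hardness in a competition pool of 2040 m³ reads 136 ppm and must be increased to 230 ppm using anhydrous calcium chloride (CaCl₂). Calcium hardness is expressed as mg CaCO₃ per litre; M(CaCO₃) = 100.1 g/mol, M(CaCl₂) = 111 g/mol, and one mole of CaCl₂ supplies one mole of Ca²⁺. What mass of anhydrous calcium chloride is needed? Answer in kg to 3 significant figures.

213 kg

Volume: 2040 m³ = 2,040,000 L.
Hardness to add: (230 − 136) = 94 mg/L as CaCO₃ × 2,040,000 L = 191,800 g as CaCO₃.
Moles of Ca²⁺ (1 mol Ca²⁺ ≡ 1 mol CaCO₃): 191,800 / 100.1 g/mol = 1916 mol.
Mass of CaCl₂: 1916 × 111 = 212,600 g.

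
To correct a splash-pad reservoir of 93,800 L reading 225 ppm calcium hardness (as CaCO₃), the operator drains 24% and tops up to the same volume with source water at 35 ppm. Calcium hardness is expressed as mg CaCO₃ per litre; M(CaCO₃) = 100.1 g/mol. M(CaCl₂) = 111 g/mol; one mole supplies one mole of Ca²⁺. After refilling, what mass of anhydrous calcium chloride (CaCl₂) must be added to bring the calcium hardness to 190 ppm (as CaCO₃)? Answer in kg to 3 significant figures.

1.10 kg

After draining 24% and refilling: 225 × 0.76 + 35 × 0.24 = 179.4 ppm.
Deficit to target: 190 − 179.4 = 10.6 mg/L.
As CaCO₃: 10.6 mg/L × 93,800 L = 994.3 g; ÷ 100.1 = 9.933 mol Ca²⁺.
Mass: 9.933 × 111 = 1103 g.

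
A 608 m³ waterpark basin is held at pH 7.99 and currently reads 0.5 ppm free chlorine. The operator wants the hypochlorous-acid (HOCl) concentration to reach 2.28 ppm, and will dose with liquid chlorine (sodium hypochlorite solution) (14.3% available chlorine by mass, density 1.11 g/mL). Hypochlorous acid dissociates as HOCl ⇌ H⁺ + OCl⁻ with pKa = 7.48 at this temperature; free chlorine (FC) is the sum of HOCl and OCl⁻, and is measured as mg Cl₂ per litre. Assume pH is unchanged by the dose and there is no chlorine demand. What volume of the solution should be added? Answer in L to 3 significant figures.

Volume: 608 m³ = 608,000 L.
[OCl⁻]/[HOCl] = 10^(pH − pKa) = 10^(7.99 − 7.48) = 3.236; fraction as HOCl = 1/(1 + 3.236) = 0.2361.
Free chlorine required for 2.28 ppm HOCl: 2.28 / 0.2361 = 9.658 ppm.
FC to add: 9.658 − 0.5 = 9.158 mg/L as Cl₂.
Cl₂ equivalent: 9.158 mg/L × 608,000 L = 5568 g.
Product at 14.3% available Cl: 5568 / 0.143 = 38,940 g.
Volume: 38,940 g ÷ 1.11 g/mL = 35,080 mL.

35.1 L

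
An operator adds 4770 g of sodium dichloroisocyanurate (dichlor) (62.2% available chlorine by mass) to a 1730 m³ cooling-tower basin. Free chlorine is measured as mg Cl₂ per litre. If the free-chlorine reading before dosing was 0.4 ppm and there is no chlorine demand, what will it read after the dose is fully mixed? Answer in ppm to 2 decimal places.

2.11 ppm

Volume: 1730 m³ = 1,730,000 L.
Available chlorine delivered: 4770 g × 0.622 = 2967 g as Cl₂.
Concentration rise: 2967 g / 1,730,000 L = 1.715 mg/L = 1.71 ppm.
Final FC: 0.4 + 1.71 = 2.11 ppm.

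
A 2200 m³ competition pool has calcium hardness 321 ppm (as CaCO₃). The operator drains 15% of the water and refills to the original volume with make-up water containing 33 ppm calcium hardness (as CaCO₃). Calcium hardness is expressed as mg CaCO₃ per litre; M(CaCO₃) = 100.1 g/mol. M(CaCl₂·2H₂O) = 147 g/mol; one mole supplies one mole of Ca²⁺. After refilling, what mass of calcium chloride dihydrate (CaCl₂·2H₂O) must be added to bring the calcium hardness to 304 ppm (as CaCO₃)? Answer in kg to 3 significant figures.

84.6 kg

Volume: 2200 m³ = 2,200,000 L.
After draining 15% and refilling: 321 × 0.85 + 33 × 0.15 = 277.8 ppm.
Deficit to target: 304 − 277.8 = 26.2 mg/L.
As CaCO₃: 26.2 mg/L × 2,200,000 L = 57,640 g; ÷ 100.1 = 575.8 mol Ca²⁺.
Mass: 575.8 × 147 = 84,650 g.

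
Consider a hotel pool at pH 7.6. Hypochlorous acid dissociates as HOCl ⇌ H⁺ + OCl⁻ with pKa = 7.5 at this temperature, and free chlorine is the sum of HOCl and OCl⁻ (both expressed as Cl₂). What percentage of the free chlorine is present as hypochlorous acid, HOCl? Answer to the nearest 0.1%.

[OCl⁻]/[HOCl] = 10^(pH − pKa) = 10^(7.6 − 7.5) = 10^0.10 = 1.259.
Fraction as HOCl = 1 / (1 + 1.259) = 0.4427.

44.3%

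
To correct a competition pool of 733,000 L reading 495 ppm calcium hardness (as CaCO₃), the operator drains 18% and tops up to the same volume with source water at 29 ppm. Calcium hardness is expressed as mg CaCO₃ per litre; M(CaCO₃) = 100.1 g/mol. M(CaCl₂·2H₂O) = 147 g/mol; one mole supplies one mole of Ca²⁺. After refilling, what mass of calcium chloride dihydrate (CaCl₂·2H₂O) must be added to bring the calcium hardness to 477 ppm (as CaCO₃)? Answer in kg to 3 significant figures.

After draining 18% and refilling: 495 × 0.82 + 29 × 0.18 = 411.12 ppm.
Deficit to target: 477 − 411.12 = 65.88 mg/L.
As CaCO₃: 65.88 mg/L × 733,000 L = 48,290 g; ÷ 100.1 = 482.4 mol Ca²⁺.
Mass: 482.4 × 147 = 70,920 g.

70.9 kg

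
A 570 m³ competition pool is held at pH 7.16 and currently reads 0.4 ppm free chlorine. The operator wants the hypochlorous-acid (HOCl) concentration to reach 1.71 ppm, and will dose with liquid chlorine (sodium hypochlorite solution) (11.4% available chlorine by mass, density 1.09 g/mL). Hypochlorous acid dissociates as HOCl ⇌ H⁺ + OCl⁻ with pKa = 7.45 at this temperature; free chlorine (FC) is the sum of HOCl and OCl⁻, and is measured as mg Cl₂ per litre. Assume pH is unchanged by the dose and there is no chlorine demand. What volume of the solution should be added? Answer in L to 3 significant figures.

10.0 L

Volume: 570 m³ = 570,000 L.
[OCl⁻]/[HOCl] = 10^(pH − pKa) = 10^(7.16 − 7.45) = 0.5129; fraction as HOCl = 1/(1 + 0.5129) = 0.661.
Free chlorine required for 1.71 ppm HOCl: 1.71 / 0.661 = 2.587 ppm.
FC to add: 2.587 − 0.4 = 2.187 mg/L as Cl₂.
Cl₂ equivalent: 2.187 mg/L × 570,000 L = 1247 g.
Product at 11.4% available Cl: 1247 / 0.114 = 10,930 g.
Volume: 10,930 g ÷ 1.09 g/mL = 10,030 mL.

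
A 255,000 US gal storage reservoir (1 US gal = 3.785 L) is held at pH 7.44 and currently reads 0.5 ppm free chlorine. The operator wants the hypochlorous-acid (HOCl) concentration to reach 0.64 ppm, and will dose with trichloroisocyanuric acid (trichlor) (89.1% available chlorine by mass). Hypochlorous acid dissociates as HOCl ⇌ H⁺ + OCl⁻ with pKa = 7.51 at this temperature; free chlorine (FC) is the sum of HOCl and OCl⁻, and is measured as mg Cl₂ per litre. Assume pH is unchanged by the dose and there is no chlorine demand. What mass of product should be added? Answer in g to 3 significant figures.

742 g

Volume: 255,000 US gal × 3.785 L/gal = 965,175 L.
[OCl⁻]/[HOCl] = 10^(pH − pKa) = 10^(7.44 − 7.51) = 0.8511; fraction as HOCl = 1/(1 + 0.8511) = 0.5402.
Free chlorine required for 0.64 ppm HOCl: 0.64 / 0.5402 = 1.185 ppm.
FC to add: 1.185 − 0.5 = 0.6847 mg/L as Cl₂.
Cl₂ equivalent: 0.6847 mg/L × 965,175 L = 660.9 g.
Product at 89.1% available Cl: 660.9 / 0.891 = 741.7 g.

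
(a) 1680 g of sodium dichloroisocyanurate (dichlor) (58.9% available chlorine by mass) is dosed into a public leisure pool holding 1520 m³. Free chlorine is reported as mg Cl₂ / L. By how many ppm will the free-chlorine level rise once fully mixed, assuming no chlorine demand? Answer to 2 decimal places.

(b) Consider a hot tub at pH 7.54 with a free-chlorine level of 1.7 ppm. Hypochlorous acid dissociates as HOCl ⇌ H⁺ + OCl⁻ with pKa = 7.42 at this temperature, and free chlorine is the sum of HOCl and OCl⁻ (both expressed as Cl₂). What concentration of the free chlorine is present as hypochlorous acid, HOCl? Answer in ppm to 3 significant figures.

(a) Volume: 1520 m³ = 1,520,000 L.
(a) Available chlorine delivered: 1680 g × 0.589 = 989.5 g as Cl₂.
(a) Concentration rise: 989.5 g / 1,520,000 L = 0.651 mg/L = 0.65 ppm.

(b) [OCl⁻]/[HOCl] = 10^(pH − pKa) = 10^(7.54 − 7.42) = 10^0.12 = 1.318.
(b) Fraction as HOCl = 1 / (1 + 1.318) = 0.4314.
(b) HOCl = 0.4314 × 1.7 ppm = 0.7333 ppm.

(a) 0.65 ppm; (b) 0.733 ppm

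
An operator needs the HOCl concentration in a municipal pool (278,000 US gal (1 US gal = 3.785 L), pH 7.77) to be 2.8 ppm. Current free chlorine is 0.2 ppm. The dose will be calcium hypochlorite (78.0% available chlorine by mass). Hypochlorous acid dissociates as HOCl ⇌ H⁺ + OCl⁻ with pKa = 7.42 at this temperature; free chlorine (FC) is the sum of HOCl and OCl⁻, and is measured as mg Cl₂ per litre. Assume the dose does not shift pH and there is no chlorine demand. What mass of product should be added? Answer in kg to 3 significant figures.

12.0 kg

Volume: 278,000 US gal × 3.785 L/gal = 1,052,230 L.
[OCl⁻]/[HOCl] = 10^(pH − pKa) = 10^(7.77 − 7.42) = 2.239; fraction as HOCl = 1/(1 + 2.239) = 0.3088.
Free chlorine required for 2.8 ppm HOCl: 2.8 / 0.3088 = 9.068 ppm.
FC to add: 9.068 − 0.2 = 8.868 mg/L as Cl₂.
Cl₂ equivalent: 8.868 mg/L × 1,052,230 L = 9332 g.
Product at 78.0% available Cl: 9332 / 0.78 = 11,960 g.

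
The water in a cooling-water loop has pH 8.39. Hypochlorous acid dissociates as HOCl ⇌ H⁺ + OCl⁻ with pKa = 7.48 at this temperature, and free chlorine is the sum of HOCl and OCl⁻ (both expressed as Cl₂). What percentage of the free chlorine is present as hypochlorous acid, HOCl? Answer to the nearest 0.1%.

[OCl⁻]/[HOCl] = 10^(pH − pKa) = 10^(8.39 − 7.48) = 10^0.91 = 8.128.
Fraction as HOCl = 1 / (1 + 8.128) = 0.1095.

11.0%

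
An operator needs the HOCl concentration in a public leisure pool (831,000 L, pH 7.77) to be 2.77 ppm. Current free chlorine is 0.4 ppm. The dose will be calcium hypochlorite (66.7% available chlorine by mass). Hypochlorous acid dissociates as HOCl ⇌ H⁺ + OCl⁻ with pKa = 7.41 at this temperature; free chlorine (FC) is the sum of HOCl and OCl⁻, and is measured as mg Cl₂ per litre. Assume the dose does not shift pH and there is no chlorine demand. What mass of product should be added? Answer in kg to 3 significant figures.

10.9 kg

[OCl⁻]/[HOCl] = 10^(pH − pKa) = 10^(7.77 − 7.41) = 2.291; fraction as HOCl = 1/(1 + 2.291) = 0.3039.
Free chlorine required for 2.77 ppm HOCl: 2.77 / 0.3039 = 9.116 ppm.
FC to add: 9.116 − 0.4 = 8.716 mg/L as Cl₂.
Cl₂ equivalent: 8.716 mg/L × 831,000 L = 7243 g.
Product at 66.7% available Cl: 7243 / 0.667 = 10,860 g.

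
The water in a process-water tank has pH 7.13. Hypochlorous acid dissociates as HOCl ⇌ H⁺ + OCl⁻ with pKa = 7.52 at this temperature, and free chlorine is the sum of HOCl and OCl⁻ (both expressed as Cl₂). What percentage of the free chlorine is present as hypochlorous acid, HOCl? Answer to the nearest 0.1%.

[OCl⁻]/[HOCl] = 10^(pH − pKa) = 10^(7.13 − 7.52) = 10^-0.39 = 0.4074.
Fraction as HOCl = 1 / (1 + 0.4074) = 0.7105.

71.1%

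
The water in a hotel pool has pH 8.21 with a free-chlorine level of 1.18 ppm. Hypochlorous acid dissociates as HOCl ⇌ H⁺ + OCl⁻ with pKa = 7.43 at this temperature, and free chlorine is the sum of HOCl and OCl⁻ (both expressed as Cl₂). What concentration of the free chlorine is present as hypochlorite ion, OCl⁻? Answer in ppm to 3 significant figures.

[OCl⁻]/[HOCl] = 10^(pH − pKa) = 10^(8.21 − 7.43) = 10^0.78 = 6.026.
Fraction as HOCl = 1 / (1 + 6.026) = 0.1423.
OCl⁻ = (1 − 0.1423) × 1.18 ppm = 1.012 ppm.

1.01 ppm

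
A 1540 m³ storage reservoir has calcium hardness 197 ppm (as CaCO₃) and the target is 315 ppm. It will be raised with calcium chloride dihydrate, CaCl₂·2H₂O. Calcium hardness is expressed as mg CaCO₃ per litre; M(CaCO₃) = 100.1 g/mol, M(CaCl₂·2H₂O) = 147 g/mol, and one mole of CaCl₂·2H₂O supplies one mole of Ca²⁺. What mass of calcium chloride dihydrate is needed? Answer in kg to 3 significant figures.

267 kg

Volume: 1540 m³ = 1,540,000 L.
Hardness to add: (315 − 197) = 118 mg/L as CaCO₃ × 1,540,000 L = 181,700 g as CaCO₃.
Moles of Ca²⁺ (1 mol Ca²⁺ ≡ 1 mol CaCO₃): 181,700 / 100.1 g/mol = 1815 mol.
Mass of CaCl₂·2H₂O: 1815 × 147 = 266,900 g.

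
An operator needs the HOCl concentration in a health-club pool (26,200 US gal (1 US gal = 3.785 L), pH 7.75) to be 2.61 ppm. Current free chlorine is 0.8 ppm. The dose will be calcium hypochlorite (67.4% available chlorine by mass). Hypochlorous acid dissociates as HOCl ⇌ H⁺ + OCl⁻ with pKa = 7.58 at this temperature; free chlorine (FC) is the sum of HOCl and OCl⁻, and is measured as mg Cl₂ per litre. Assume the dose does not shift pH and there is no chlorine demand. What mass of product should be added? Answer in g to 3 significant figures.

834 g

Volume: 26,200 US gal × 3.785 L/gal = 99,167 L.
[OCl⁻]/[HOCl] = 10^(pH − pKa) = 10^(7.75 − 7.58) = 1.479; fraction as HOCl = 1/(1 + 1.479) = 0.4034.
Free chlorine required for 2.61 ppm HOCl: 2.61 / 0.4034 = 6.47 ppm.
FC to add: 6.47 − 0.8 = 5.67 mg/L as Cl₂.
Cl₂ equivalent: 5.67 mg/L × 99,167 L = 562.3 g.
Product at 67.4% available Cl: 562.3 / 0.674 = 834.3 g.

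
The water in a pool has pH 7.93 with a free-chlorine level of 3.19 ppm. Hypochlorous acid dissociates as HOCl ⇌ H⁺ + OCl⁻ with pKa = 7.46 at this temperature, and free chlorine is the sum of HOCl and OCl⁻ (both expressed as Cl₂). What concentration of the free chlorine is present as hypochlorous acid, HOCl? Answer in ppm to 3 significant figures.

0.807 ppm

[OCl⁻]/[HOCl] = 10^(pH − pKa) = 10^(7.93 − 7.46) = 10^0.47 = 2.951.
Fraction as HOCl = 1 / (1 + 2.951) = 0.2531.
HOCl = 0.2531 × 3.19 ppm = 0.8073 ppm.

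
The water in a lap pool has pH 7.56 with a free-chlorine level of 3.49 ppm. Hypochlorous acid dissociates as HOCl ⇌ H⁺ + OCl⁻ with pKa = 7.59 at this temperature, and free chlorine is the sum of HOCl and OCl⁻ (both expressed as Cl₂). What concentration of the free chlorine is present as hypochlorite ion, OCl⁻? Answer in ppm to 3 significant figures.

[OCl⁻]/[HOCl] = 10^(pH − pKa) = 10^(7.56 − 7.59) = 10^-0.03 = 0.9333.
Fraction as HOCl = 1 / (1 + 0.9333) = 0.5173.
OCl⁻ = (1 − 0.5173) × 3.49 ppm = 1.685 ppm.

1.68 ppm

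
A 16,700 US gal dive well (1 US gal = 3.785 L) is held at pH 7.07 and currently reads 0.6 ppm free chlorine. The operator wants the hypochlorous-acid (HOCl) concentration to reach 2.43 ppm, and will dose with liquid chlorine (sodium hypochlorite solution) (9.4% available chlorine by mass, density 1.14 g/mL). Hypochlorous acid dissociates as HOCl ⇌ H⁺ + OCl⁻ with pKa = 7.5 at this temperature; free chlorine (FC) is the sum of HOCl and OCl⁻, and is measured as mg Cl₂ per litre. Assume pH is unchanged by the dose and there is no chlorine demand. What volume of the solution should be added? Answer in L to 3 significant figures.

1.61 L

Volume: 16,700 US gal × 3.785 L/gal = 63,210 L.
[OCl⁻]/[HOCl] = 10^(pH − pKa) = 10^(7.07 − 7.5) = 0.3715; fraction as HOCl = 1/(1 + 0.3715) = 0.7291.
Free chlorine required for 2.43 ppm HOCl: 2.43 / 0.7291 = 3.333 ppm.
FC to add: 3.333 − 0.6 = 2.733 mg/L as Cl₂.
Cl₂ equivalent: 2.733 mg/L × 63,210 L = 172.7 g.
Product at 9.4% available Cl: 172.7 / 0.094 = 1838 g.
Volume: 1838 g ÷ 1.14 g/mL = 1612 mL.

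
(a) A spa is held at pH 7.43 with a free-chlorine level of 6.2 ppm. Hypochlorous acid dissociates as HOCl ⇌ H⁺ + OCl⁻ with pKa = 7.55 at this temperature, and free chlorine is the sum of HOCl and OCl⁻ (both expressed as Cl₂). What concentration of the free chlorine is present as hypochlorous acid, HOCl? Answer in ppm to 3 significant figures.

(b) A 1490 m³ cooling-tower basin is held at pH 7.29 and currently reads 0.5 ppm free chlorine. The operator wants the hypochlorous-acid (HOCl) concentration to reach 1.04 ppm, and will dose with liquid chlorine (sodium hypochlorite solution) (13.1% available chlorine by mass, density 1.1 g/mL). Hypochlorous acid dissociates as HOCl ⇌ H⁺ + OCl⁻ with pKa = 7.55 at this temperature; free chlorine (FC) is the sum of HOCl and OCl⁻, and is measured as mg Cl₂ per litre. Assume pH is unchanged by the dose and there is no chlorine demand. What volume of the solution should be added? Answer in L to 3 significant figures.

(a) 3.53 ppm; (b) 11.5 L

(a) [OCl⁻]/[HOCl] = 10^(pH − pKa) = 10^(7.43 − 7.55) = 10^-0.12 = 0.7586.
(a) Fraction as HOCl = 1 / (1 + 0.7586) = 0.5686.
(a) HOCl = 0.5686 × 6.2 ppm = 3.526 ppm.

(b) Volume: 1490 m³ = 1,490,000 L.
(b) [OCl⁻]/[HOCl] = 10^(pH − pKa) = 10^(7.29 − 7.55) = 0.5495; fraction as HOCl = 1/(1 + 0.5495) = 0.6454.
(b) Free chlorine required for 1.04 ppm HOCl: 1.04 / 0.6454 = 1.612 ppm.
(b) FC to add: 1.612 − 0.5 = 1.112 mg/L as Cl₂.
(b) Cl₂ equivalent: 1.112 mg/L × 1,490,000 L = 1656 g.
(b) Product at 13.1% available Cl: 1656 / 0.131 = 12,640 g.
(b) Volume: 12,640 g ÷ 1.1 g/mL = 11,490 mL.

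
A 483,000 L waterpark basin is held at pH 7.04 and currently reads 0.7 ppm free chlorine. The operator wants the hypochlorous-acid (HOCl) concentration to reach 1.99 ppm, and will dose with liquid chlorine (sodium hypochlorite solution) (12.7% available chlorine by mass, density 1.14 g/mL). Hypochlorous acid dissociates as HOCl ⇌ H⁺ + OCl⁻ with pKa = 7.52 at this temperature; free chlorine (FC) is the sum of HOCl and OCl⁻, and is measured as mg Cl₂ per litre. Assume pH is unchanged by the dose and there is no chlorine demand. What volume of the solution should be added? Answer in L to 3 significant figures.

6.50 L

[OCl⁻]/[HOCl] = 10^(pH − pKa) = 10^(7.04 − 7.52) = 0.3311; fraction as HOCl = 1/(1 + 0.3311) = 0.7512.
Free chlorine required for 1.99 ppm HOCl: 1.99 / 0.7512 = 2.649 ppm.
FC to add: 2.649 − 0.7 = 1.949 mg/L as Cl₂.
Cl₂ equivalent: 1.949 mg/L × 483,000 L = 941.3 g.
Product at 12.7% available Cl: 941.3 / 0.127 = 7412 g.
Volume: 7412 g ÷ 1.14 g/mL = 6502 mL.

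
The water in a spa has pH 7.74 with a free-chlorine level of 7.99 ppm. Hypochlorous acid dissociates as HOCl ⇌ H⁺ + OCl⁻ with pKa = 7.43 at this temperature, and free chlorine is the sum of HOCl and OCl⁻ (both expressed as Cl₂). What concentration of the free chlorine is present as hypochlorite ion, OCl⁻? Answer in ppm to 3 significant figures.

[OCl⁻]/[HOCl] = 10^(pH − pKa) = 10^(7.74 − 7.43) = 10^0.31 = 2.042.
Fraction as HOCl = 1 / (1 + 2.042) = 0.3288.
OCl⁻ = (1 − 0.3288) × 7.99 ppm = 5.363 ppm.

5.36 ppm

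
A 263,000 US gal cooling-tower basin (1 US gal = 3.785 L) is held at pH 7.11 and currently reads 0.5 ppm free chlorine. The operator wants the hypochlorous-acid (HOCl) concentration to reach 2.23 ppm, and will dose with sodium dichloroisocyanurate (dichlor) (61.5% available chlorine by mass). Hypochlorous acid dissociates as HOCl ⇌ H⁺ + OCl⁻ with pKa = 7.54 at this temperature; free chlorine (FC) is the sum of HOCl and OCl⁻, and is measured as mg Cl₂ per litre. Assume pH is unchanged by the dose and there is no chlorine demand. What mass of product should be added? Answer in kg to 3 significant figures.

Volume: 263,000 US gal × 3.785 L/gal = 995,455 L.
[OCl⁻]/[HOCl] = 10^(pH − pKa) = 10^(7.11 − 7.54) = 0.3715; fraction as HOCl = 1/(1 + 0.3715) = 0.7291.
Free chlorine required for 2.23 ppm HOCl: 2.23 / 0.7291 = 3.059 ppm.
FC to add: 3.059 − 0.5 = 2.559 mg/L as Cl₂.
Cl₂ equivalent: 2.559 mg/L × 995,455 L = 2547 g.
Product at 61.5% available Cl: 2547 / 0.615 = 4141 g.

4.14 kg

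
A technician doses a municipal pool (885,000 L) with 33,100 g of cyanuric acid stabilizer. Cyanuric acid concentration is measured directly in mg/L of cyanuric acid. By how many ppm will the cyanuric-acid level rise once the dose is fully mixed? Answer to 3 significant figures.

Rise: 33,100 g / 885,000 L × 1000 = 37.4 mg/L.

37.4 ppm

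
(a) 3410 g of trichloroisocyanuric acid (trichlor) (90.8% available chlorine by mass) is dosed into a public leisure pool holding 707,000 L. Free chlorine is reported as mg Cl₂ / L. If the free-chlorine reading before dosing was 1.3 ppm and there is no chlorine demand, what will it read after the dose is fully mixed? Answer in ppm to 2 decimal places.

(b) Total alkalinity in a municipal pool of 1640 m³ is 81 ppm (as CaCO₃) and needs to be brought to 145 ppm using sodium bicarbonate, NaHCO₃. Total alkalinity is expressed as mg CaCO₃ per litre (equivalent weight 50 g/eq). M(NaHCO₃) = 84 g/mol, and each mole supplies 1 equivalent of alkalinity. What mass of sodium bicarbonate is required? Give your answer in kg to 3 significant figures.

(a) 5.68 ppm; (b) 176 kg

(a) Available chlorine delivered: 3410 g × 0.908 = 3096 g as Cl₂.
(a) Concentration rise: 3096 g / 707,000 L = 4.379 mg/L = 4.38 ppm.
(a) Final FC: 1.3 + 4.38 = 5.68 ppm.

(b) Volume: 1640 m³ = 1,640,000 L.
(b) Alkalinity to add: (145 − 81) = 64 mg/L as CaCO₃ × 1,640,000 L = 105,000 g as CaCO₃.
(b) Equivalents: 105,000 g ÷ 50 g/eq = 2099 eq.
(b) NaHCO₃ supplies 1 eq per mole → 2099 mol.
(b) Mass: 2099 mol × 84 g/mol = 176,300 g.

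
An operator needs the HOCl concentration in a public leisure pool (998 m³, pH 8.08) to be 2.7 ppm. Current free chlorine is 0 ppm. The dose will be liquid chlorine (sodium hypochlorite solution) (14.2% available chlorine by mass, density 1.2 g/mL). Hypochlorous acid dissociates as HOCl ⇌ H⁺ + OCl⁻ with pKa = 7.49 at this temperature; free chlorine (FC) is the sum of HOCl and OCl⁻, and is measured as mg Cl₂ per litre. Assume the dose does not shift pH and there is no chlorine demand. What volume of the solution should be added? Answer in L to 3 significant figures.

77.3 L

Volume: 998 m³ = 998,000 L.
[OCl⁻]/[HOCl] = 10^(pH − pKa) = 10^(8.08 − 7.49) = 3.89; fraction as HOCl = 1/(1 + 3.89) = 0.2045.
Free chlorine required for 2.7 ppm HOCl: 2.7 / 0.2045 = 13.2 ppm.
FC to add: 13.2 − 0 = 13.2 mg/L as Cl₂.
Cl₂ equivalent: 13.2 mg/L × 998,000 L = 13,180 g.
Product at 14.2% available Cl: 13,180 / 0.142 = 92,800 g.
Volume: 92,800 g ÷ 1.2 g/mL = 77,330 mL.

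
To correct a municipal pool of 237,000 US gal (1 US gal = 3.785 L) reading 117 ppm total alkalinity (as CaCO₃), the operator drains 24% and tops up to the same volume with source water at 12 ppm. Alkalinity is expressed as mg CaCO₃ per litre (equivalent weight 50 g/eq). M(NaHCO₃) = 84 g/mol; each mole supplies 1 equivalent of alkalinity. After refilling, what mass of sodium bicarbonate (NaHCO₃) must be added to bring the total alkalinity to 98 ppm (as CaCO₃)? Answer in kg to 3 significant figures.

9.34 kg

Volume: 237,000 US gal × 3.785 L/gal = 897,045 L.
After draining 24% and refilling: 117 × 0.76 + 12 × 0.24 = 91.8 ppm.
Deficit to target: 98 − 91.8 = 6.2 mg/L.
As CaCO₃: 6.2 mg/L × 897,045 L = 5562 g; ÷ 50 g/eq ÷ 1 = 111.2 mol NaHCO₃.
Mass: 111.2 × 84 = 9344 g.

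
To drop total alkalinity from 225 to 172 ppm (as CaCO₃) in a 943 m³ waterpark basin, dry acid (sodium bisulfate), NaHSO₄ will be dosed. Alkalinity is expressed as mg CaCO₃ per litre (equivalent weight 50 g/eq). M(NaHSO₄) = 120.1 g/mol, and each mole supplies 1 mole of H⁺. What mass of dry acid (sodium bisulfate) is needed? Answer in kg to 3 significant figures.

120 kg

Volume: 943 m³ = 943,000 L.
Alkalinity to neutralize: (225 − 172) = 53 mg/L as CaCO₃ × 943,000 L = 49,980 g as CaCO₃.
Equivalents of H⁺ required: 49,980 ÷ 50 g/eq = 999.6 eq = 999.6 mol NaHSO₄.
Mass of NaHSO₄: 999.6 × 120.1 = 120,000 g.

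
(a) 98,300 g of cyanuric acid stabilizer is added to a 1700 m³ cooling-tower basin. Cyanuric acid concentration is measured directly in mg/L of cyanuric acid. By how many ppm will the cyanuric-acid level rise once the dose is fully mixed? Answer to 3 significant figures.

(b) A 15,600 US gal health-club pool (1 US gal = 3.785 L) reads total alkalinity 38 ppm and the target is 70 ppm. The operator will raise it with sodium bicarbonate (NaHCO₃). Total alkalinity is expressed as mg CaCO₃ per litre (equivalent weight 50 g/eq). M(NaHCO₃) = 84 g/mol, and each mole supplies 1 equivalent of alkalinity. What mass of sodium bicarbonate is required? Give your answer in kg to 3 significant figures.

(a) 57.8 ppm; (b) 3.17 kg

(a) Volume: 1700 m³ = 1,700,000 L.
(a) Rise: 98,300 g / 1,700,000 L × 1000 = 57.82 mg/L.

(b) Volume: 15,600 US gal × 3.785 L/gal = 59,046 L.
(b) Alkalinity to add: (70 − 38) = 32 mg/L as CaCO₃ × 59,046 L = 1889 g as CaCO₃.
(b) Equivalents: 1889 g ÷ 50 g/eq = 37.79 eq.
(b) NaHCO₃ supplies 1 eq per mole → 37.79 mol.
(b) Mass: 37.79 mol × 84 g/mol = 3174 g.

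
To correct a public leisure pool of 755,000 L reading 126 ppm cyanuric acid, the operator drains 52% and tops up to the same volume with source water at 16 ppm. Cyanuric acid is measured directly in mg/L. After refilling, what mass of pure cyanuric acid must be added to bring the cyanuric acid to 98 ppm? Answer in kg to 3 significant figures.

22.0 kg

After draining 52% and refilling: 126 × 0.48 + 16 × 0.52 = 68.8 ppm.
Deficit to target: 98 − 68.8 = 29.2 mg/L.
Mass: 29.2 mg/L × 755,000 L = 22,050 g cyanuric acid.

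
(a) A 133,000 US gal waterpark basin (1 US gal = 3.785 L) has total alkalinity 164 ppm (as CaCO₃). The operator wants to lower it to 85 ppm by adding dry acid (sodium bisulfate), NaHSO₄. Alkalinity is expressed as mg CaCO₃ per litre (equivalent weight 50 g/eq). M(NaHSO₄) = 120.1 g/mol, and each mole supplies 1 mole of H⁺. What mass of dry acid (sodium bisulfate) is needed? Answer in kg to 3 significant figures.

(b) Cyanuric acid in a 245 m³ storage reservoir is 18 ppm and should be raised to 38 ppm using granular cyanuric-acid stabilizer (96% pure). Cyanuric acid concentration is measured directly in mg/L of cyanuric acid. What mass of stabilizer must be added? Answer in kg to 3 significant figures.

(a) 95.5 kg; (b) 5.10 kg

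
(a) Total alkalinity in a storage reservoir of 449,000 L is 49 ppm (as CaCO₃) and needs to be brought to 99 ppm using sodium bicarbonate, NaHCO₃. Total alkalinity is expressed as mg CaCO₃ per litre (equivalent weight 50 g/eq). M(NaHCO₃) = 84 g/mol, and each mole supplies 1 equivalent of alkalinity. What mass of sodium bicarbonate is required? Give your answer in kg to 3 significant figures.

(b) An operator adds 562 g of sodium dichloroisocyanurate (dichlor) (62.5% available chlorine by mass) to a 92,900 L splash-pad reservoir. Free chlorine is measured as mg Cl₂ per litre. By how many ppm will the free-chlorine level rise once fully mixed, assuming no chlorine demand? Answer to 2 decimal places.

(a) Alkalinity to add: (99 − 49) = 50 mg/L as CaCO₃ × 449,000 L = 22,450 g as CaCO₃.
(a) Equivalents: 22,450 g ÷ 50 g/eq = 449 eq.
(a) NaHCO₃ supplies 1 eq per mole → 449 mol.
(a) Mass: 449 mol × 84 g/mol = 37,720 g.

(b) Available chlorine delivered: 562 g × 0.625 = 351.2 g as Cl₂.
(b) Concentration rise: 351.2 g / 92,900 L = 3.781 mg/L = 3.78 ppm.

(a) 37.7 kg; (b) 3.78 ppm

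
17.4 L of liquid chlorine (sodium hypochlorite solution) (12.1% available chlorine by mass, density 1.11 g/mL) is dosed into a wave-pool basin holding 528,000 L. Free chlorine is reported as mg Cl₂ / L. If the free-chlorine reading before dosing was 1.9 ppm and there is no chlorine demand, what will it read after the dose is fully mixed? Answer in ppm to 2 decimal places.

6.33 ppm

Mass of solution: 17.4 L × 1000 mL/L × 1.11 g/mL = 19,310 g.
Available chlorine delivered: 19,310 g × 0.121 = 2337 g as Cl₂.
Concentration rise: 2337 g / 528,000 L = 4.426 mg/L = 4.43 ppm.
Final FC: 1.9 + 4.43 = 6.33 ppm.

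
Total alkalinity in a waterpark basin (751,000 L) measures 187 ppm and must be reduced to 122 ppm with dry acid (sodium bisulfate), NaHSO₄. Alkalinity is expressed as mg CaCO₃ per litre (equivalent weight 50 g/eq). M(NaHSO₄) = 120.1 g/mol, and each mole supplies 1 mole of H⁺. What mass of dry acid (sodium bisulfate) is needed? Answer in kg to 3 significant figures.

117 kg

Alkalinity to neutralize: (187 − 122) = 65 mg/L as CaCO₃ × 751,000 L = 48,820 g as CaCO₃.
Equivalents of H⁺ required: 48,820 ÷ 50 g/eq = 976.3 eq = 976.3 mol NaHSO₄.
Mass of NaHSO₄: 976.3 × 120.1 = 117,300 g.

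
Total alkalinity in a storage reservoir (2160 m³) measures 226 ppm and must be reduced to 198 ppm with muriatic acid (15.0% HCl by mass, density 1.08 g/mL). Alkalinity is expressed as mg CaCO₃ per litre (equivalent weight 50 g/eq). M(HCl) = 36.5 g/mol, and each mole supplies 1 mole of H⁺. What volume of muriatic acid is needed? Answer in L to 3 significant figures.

273 L

Volume: 2160 m³ = 2,160,000 L.
Alkalinity to neutralize: (226 − 198) = 28 mg/L as CaCO₃ × 2,160,000 L = 60,480 g as CaCO₃.
Equivalents of H⁺ required: 60,480 ÷ 50 g/eq = 1210 eq = 1210 mol HCl.
Mass of HCl: 1210 × 36.5 = 44,150 g.
Mass of 15.0% solution: 44,150 / 0.15 = 294,300 g.
Volume: 294,300 g ÷ 1.08 g/mL = 272,500 mL.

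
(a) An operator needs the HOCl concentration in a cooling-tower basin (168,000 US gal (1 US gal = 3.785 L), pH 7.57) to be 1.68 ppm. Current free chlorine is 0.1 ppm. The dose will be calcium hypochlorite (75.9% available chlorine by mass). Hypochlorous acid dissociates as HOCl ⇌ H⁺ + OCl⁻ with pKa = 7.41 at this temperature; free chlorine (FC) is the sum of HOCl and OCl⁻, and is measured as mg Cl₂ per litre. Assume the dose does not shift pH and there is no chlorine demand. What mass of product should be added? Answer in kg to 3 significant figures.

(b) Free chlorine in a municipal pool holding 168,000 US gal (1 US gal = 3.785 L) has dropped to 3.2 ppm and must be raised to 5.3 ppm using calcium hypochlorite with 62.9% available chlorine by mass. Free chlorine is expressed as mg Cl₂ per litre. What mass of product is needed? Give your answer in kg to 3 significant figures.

(a) Volume: 168,000 US gal × 3.785 L/gal = 635,880 L.
(a) [OCl⁻]/[HOCl] = 10^(pH − pKa) = 10^(7.57 − 7.41) = 1.445; fraction as HOCl = 1/(1 + 1.445) = 0.4089.
(a) Free chlorine required for 1.68 ppm HOCl: 1.68 / 0.4089 = 4.108 ppm.
(a) FC to add: 4.108 − 0.1 = 4.008 mg/L as Cl₂.
(a) Cl₂ equivalent: 4.008 mg/L × 635,880 L = 2549 g.
(a) Product at 75.9% available Cl: 2549 / 0.759 = 3358 g.

(b) Volume: 168,000 US gal × 3.785 L/gal = 635,880 L.
(b) Chlorine deficit: 5.3 − 3.2 = 2.1 ppm = 2.1 mg/L as Cl₂.
(b) Cl₂ equivalent needed: 2.1 mg/L × 635,880 L = 1,335,000 mg = 1335 g.
(b) Product at 62.9% available chlorine: 1335 / 0.629 = 2123 g.

(a) 3.36 kg; (b) 2.12 kg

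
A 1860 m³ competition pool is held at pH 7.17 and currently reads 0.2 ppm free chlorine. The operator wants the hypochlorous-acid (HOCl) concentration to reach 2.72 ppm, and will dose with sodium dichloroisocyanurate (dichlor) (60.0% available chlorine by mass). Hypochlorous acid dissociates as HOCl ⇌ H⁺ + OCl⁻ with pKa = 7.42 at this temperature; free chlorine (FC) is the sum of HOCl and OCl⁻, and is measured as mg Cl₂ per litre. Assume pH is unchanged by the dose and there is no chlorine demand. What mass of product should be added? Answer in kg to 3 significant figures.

12.6 kg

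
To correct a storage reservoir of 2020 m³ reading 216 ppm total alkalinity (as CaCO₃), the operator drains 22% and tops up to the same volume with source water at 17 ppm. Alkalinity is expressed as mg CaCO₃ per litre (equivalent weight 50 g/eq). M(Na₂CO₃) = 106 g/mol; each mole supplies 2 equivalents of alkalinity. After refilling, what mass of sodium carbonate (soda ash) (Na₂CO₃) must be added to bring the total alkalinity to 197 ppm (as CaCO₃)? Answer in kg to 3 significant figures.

53.1 kg

Volume: 2020 m³ = 2,020,000 L.
After draining 22% and refilling: 216 × 0.78 + 17 × 0.22 = 172.22 ppm.
Deficit to target: 197 − 172.22 = 24.78 mg/L.
As CaCO₃: 24.78 mg/L × 2,020,000 L = 50,060 g; ÷ 50 g/eq ÷ 2 = 500.6 mol Na₂CO₃.
Mass: 500.6 × 106 = 53,060 g.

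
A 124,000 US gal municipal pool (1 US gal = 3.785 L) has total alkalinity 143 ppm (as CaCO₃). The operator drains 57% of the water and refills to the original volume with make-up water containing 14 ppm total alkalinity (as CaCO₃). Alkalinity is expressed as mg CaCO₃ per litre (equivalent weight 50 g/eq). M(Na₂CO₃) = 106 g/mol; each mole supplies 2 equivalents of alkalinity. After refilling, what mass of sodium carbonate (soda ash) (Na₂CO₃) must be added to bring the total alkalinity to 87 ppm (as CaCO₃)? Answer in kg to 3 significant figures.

Volume: 124,000 US gal × 3.785 L/gal = 469,340 L.
After draining 57% and refilling: 143 × 0.43 + 14 × 0.57 = 69.47 ppm.
Deficit to target: 87 − 69.47 = 17.53 mg/L.
As CaCO₃: 17.53 mg/L × 469,340 L = 8228 g; ÷ 50 g/eq ÷ 2 = 82.28 mol Na₂CO₃.
Mass: 82.28 × 106 = 8721 g.

8.72 kg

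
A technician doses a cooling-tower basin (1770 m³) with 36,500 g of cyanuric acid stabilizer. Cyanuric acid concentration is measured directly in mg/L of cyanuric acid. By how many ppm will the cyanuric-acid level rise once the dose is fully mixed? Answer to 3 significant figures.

20.6 ppm

Volume: 1770 m³ = 1,770,000 L.
Rise: 36,500 g / 1,770,000 L × 1000 = 20.62 mg/L.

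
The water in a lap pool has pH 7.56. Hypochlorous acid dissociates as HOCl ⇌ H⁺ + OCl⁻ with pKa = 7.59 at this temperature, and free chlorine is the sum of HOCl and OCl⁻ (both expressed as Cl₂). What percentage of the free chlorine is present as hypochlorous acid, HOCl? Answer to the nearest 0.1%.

51.7%

[OCl⁻]/[HOCl] = 10^(pH − pKa) = 10^(7.56 − 7.59) = 10^-0.03 = 0.9333.
Fraction as HOCl = 1 / (1 + 0.9333) = 0.5173.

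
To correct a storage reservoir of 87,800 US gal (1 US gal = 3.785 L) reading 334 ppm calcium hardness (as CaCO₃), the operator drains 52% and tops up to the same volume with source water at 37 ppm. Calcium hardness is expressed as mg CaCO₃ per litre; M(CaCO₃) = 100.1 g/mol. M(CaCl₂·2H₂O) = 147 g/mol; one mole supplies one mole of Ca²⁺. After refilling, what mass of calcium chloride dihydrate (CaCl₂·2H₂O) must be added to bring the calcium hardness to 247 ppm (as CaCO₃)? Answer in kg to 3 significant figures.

32.9 kg

Volume: 87,800 US gal × 3.785 L/gal = 332,323 L.
After draining 52% and refilling: 334 × 0.48 + 37 × 0.52 = 179.56 ppm.
Deficit to target: 247 − 179.56 = 67.44 mg/L.
As CaCO₃: 67.44 mg/L × 332,323 L = 22,410 g; ÷ 100.1 = 223.9 mol Ca²⁺.
Mass: 223.9 × 147 = 32,910 g.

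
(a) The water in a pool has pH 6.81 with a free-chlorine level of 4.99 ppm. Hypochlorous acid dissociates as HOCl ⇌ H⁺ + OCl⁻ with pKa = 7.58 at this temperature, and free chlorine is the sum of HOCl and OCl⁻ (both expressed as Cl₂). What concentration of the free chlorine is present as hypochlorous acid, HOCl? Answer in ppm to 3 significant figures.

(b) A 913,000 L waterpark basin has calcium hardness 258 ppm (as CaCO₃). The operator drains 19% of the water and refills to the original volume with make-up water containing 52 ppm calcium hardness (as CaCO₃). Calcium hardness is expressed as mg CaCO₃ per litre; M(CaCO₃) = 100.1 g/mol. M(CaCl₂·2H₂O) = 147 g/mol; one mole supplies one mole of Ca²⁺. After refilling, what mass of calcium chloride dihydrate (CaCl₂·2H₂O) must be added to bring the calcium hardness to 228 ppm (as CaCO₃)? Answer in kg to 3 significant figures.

(a) [OCl⁻]/[HOCl] = 10^(pH − pKa) = 10^(6.81 − 7.58) = 10^-0.77 = 0.1698.
(a) Fraction as HOCl = 1 / (1 + 0.1698) = 0.8548.
(a) HOCl = 0.8548 × 4.99 ppm = 4.266 ppm.

(b) After draining 19% and refilling: 258 × 0.81 + 52 × 0.19 = 218.86 ppm.
(b) Deficit to target: 228 − 218.86 = 9.14 mg/L.
(b) As CaCO₃: 9.14 mg/L × 913,000 L = 8345 g; ÷ 100.1 = 83.36 mol Ca²⁺.
(b) Mass: 83.36 × 147 = 12,250 g.

(a) 4.27 ppm; (b) 12.3 kg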